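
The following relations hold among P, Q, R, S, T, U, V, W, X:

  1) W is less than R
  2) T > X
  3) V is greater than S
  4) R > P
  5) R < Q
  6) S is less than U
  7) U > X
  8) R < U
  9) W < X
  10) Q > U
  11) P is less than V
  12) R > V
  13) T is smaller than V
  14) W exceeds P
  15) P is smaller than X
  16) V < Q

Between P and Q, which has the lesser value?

P

P < W and W < X give P < X.
With X < T: P < W < X < T.
With T < V: P < W < X < T < V.
With V < R: P < W < X < T < V < R.
Then R < U extends the chain to U.
With U < Q: P < W < X < T < V < R < U < Q.
So P < Q; P is the smaller of the two.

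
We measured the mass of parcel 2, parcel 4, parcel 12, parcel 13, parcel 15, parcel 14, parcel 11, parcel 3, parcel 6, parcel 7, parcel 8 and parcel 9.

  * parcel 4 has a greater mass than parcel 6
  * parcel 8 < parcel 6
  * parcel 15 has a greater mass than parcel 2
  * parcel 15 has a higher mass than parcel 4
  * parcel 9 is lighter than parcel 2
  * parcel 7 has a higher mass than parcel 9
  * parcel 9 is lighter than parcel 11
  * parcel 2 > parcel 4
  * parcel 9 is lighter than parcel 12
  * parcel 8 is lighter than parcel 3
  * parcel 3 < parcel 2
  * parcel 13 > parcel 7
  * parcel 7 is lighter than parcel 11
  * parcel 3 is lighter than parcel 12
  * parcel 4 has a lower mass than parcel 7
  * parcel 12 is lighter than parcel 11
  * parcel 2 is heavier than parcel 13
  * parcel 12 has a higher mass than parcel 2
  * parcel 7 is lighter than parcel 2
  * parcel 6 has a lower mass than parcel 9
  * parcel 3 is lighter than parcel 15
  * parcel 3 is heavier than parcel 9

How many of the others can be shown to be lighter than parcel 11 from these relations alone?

From parcel 11 the given relations immediately reach parcel 9, parcel 7, parcel 12.
From those, parcel 6, parcel 4, parcel 3, parcel 2 — 7 in total.
From those, parcel 8, parcel 13 — 9 in total.
Nothing else is reachable below parcel 11; 9 in all.

9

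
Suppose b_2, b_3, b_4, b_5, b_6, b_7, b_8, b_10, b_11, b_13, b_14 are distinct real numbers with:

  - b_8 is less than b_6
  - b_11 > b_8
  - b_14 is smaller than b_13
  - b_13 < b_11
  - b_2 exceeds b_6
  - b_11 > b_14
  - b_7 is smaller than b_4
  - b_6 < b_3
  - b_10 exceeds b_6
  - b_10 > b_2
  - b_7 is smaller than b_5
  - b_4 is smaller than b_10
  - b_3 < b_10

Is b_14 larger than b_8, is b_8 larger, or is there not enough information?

Following every chain through b_14: above b_14 we get b_13, b_11.
b_8 is not reached, and no chain runs the other way from b_8 to b_14.
So the given relations leave the order of b_14 and b_8 undetermined.

undetermined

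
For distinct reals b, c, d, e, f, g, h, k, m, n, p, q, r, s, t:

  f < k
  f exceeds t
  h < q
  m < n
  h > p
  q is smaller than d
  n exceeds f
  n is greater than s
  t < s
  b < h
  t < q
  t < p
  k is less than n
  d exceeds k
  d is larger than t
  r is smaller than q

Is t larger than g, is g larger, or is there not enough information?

Following every chain through t: above t we get s, p, f, k, h, q, d, n.
g is not reached, and no chain runs the other way from g to t.
So the given relations leave the order of t and g undetermined.

undetermined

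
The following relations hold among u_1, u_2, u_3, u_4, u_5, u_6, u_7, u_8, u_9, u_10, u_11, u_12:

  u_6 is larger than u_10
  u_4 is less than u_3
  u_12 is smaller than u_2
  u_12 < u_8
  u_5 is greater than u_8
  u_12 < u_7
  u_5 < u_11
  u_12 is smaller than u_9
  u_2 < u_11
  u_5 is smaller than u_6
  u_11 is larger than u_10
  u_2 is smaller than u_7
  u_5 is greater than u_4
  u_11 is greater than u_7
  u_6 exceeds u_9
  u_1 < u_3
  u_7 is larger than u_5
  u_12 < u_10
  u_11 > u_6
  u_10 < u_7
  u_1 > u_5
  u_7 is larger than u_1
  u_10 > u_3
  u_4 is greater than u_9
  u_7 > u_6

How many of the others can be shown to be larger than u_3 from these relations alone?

From u_3 the given relations immediately reach u_10.
From those, u_6, u_7, u_11 — 4 in total.
Nothing else is reachable above u_3; 4 in all.

4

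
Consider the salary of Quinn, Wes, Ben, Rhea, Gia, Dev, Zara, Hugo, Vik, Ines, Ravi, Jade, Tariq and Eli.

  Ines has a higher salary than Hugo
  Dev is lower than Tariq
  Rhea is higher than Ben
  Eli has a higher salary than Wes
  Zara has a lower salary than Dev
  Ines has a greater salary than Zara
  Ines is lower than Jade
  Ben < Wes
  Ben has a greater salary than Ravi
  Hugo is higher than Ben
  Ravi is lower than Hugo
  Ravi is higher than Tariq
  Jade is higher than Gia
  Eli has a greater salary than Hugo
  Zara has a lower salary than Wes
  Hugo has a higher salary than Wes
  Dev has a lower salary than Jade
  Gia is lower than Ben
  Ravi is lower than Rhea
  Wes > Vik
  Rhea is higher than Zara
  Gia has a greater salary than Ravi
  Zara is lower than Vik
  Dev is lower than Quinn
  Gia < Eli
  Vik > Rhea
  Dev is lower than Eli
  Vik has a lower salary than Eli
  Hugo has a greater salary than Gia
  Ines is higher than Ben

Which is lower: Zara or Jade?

Zara

Zara < Dev < Tariq < Ravi < Gia < Ben < Rhea < Vik < Wes < Hugo < Ines < Jade, by transitivity through Dev, Tariq, Ravi, Gia, Ben, Rhea, Vik, Wes, Hugo, Ines.
So Zara < Jade; Zara is the lower of the two.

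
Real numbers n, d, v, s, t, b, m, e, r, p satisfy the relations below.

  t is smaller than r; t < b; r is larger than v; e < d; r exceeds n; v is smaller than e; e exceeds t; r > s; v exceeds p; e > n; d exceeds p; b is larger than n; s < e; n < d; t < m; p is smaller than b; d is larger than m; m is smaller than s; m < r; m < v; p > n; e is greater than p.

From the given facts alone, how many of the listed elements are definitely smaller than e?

6

The elements the relations force below e are n, t, p, m, v, s — no chain reaches any other.
That is 6.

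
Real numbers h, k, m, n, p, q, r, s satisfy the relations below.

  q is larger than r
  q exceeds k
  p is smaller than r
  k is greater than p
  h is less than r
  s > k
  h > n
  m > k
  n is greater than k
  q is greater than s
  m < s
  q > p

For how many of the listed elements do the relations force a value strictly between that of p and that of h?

The relations place p below h. An element lies strictly between them when it is forced above p and also forced below h.
Above p: {k, n, m, s, r, q}. Below h: {k, n}.
Intersection: {k, n} — 2.

2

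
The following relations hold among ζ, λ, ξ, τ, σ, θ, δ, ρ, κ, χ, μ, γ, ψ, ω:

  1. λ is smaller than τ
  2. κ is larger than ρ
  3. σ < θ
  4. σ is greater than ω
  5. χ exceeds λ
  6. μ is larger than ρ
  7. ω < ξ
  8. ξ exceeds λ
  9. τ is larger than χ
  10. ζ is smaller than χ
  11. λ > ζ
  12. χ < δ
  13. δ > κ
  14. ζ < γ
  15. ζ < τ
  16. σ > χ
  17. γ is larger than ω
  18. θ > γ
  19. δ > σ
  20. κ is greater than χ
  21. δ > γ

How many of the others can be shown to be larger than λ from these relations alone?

Directly above λ: χ, τ, ξ.
One step further: σ, κ, δ (6 so far).
One step further: θ (7 so far).
Nothing else is reachable above λ; 7 in all.

7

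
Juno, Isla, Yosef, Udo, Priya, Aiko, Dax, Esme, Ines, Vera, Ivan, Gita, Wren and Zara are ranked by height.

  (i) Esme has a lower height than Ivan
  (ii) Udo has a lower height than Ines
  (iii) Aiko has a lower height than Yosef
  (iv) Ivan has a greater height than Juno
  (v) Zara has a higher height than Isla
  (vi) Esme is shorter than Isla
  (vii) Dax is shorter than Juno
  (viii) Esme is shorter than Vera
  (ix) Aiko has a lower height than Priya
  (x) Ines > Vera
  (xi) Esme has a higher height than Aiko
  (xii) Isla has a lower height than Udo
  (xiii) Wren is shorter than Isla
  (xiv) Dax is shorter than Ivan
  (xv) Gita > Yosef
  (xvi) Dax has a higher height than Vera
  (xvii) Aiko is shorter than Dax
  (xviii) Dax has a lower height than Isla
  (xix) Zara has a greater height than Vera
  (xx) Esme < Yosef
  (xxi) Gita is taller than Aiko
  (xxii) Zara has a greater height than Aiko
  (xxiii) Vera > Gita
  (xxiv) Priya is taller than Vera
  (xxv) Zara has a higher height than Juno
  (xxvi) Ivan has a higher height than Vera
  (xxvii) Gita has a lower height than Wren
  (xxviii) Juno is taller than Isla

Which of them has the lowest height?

Chaining upward from Aiko: directly above it, Esme, Yosef, Gita, Dax, Priya, Zara; then Wren, Vera, Isla, Juno, Ivan; then Udo, Ines.
That covers every other element, and nothing is given below Aiko, so Aiko is the lowest height.

Aiko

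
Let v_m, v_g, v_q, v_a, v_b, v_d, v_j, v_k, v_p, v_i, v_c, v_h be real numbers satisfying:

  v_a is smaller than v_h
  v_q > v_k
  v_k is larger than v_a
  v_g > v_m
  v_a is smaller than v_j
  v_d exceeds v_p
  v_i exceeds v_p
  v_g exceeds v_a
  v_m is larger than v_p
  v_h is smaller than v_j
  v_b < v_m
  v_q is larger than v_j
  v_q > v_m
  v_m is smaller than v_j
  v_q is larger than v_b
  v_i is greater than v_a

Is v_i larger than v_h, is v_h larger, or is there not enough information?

Following every chain through v_i: below v_i we get v_p, v_a.
v_h is not reached, and no chain runs the other way from v_h to v_i.
So the given relations leave the order of v_i and v_h undetermined.

undetermined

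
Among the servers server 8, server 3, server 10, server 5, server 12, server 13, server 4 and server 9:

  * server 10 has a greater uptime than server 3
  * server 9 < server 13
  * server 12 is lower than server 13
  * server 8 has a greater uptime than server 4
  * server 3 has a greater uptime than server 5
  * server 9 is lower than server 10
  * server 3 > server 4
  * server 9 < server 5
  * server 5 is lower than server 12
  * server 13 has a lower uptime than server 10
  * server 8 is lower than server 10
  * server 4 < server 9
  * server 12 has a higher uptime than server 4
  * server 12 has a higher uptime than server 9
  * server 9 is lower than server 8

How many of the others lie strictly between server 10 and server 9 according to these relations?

5

Chaining upward from server 9 reaches: server 5, server 12, server 8, server 13, server 3.
Chaining downward from server 10 reaches: server 4, server 5, server 12, server 8, server 13, server 3.
Strictly between server 9 and server 10 are those in both lists: server 5, server 12, server 8, server 13, server 3 — 5 elements.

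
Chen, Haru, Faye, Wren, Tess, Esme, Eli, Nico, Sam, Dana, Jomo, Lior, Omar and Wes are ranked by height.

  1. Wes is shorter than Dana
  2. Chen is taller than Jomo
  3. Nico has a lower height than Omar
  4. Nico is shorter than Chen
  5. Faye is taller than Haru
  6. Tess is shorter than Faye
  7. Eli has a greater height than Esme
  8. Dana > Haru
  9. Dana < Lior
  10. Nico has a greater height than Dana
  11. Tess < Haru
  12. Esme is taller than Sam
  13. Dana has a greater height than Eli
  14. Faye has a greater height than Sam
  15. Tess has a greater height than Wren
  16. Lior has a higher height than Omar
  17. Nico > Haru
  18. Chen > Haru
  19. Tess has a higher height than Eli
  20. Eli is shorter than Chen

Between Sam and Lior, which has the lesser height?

Sam

The relevant relations are Sam < Esme; Esme < Eli; Eli < Tess; Tess < Haru; Haru < Dana; Dana < Nico; Nico < Omar; Omar < Lior.
Together: Sam < Esme < Eli < Tess < Haru < Dana < Nico < Omar < Lior.
So Sam < Lior; Sam is the shorter of the two.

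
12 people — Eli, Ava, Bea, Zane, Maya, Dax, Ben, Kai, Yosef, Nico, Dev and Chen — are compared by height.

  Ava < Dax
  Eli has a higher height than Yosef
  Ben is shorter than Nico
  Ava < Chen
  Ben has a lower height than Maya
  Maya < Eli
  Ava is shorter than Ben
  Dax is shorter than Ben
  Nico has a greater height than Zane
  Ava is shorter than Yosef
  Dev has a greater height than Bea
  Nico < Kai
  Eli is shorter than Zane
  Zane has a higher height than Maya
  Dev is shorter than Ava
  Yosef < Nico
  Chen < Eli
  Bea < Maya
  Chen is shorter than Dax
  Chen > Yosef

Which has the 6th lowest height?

Dax

Piecing the relations together gives one ordering: Bea < Dev < Ava < Yosef < Chen < Dax < Ben < Maya < Eli < Zane < Nico < Kai.
The 6th smallest is Dax.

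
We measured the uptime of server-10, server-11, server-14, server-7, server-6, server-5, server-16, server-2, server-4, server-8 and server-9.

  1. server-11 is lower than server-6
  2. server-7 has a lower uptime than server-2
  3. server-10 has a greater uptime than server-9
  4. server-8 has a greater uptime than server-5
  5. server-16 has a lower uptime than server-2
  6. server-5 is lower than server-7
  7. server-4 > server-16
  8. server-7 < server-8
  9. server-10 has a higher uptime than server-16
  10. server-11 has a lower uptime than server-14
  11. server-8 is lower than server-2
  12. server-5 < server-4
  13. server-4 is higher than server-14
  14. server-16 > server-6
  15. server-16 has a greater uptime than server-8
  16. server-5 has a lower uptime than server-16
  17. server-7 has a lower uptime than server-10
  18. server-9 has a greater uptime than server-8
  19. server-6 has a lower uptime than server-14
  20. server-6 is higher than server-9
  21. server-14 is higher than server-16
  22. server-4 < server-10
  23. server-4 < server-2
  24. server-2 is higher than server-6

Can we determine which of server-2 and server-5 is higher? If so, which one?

server-5 < server-7 and server-7 < server-8 give server-5 < server-8.
With server-8 < server-9: server-5 < server-7 < server-8 < server-9.
With server-9 < server-6: server-5 < server-7 < server-8 < server-9 < server-6.
Then server-6 < server-16 extends the chain to server-16.
Then server-16 < server-14 extends the chain to server-14.
With server-14 < server-4: server-5 < server-7 < server-8 < server-9 < server-6 < server-16 < server-14 < server-4.
Then server-4 < server-2 extends the chain to server-2.
So server-2 is higher.

server-2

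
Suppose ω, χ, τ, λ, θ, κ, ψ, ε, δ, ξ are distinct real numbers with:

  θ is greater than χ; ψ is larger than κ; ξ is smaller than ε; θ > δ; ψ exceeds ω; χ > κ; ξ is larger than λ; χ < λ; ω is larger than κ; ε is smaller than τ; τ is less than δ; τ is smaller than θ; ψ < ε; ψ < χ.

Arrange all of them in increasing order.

κ < ω < ψ < χ < λ < ξ < ε < τ < δ < θ

Nothing is placed below κ, so it is least; from there κ < ω; ω < ψ; ψ < χ; χ < λ; λ < ξ; ξ < ε; ε < τ; τ < δ; δ < θ, each given directly.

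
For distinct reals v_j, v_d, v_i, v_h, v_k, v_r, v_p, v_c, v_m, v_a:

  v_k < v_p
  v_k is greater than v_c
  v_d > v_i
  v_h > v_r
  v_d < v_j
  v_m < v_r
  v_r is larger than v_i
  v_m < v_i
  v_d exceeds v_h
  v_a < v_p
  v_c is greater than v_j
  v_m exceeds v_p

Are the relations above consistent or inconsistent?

Chaining the given relations yields v_p < v_m < v_i < v_r < v_h < v_d < v_j < v_c < v_k, so v_p < v_k. But one relation states v_k < v_p. These cannot both hold.

inconsistent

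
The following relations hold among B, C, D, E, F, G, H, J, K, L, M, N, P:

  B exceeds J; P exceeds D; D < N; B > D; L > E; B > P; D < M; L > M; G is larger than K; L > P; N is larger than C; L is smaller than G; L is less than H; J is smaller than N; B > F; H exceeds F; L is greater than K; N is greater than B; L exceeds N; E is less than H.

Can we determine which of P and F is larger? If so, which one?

Following every chain through F: above F we get B, N, L, G, H.
P is not reached, and no chain runs the other way from P to F.
So the given relations leave the order of F and P undetermined.

undetermined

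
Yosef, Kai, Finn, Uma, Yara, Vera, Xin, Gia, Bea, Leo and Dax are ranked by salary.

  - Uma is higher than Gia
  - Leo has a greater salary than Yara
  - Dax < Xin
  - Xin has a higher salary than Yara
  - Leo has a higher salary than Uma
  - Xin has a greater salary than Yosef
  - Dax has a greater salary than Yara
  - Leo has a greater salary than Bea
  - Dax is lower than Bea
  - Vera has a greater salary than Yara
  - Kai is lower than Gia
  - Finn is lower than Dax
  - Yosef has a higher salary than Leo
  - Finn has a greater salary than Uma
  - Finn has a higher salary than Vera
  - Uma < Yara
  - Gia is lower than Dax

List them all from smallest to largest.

Kai < Gia < Uma < Yara < Vera < Finn < Dax < Bea < Leo < Yosef < Xin

The consecutive links are each given: Kai < Gia; Gia < Uma; Uma < Yara; Yara < Vera; Vera < Finn; Finn < Dax; Dax < Bea; Bea < Leo; Leo < Yosef; Yosef < Xin.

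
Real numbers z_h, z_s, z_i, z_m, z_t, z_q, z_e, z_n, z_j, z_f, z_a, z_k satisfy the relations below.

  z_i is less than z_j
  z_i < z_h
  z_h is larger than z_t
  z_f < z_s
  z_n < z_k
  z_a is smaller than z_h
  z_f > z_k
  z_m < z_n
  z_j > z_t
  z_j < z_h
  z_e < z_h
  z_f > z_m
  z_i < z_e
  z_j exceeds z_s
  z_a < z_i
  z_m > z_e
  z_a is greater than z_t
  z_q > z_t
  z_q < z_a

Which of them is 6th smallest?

Piecing the relations together gives one ordering: z_t < z_q < z_a < z_i < z_e < z_m < z_n < z_k < z_f < z_s < z_j < z_h.
Counting 6 from the smallest end gives z_m.

z_m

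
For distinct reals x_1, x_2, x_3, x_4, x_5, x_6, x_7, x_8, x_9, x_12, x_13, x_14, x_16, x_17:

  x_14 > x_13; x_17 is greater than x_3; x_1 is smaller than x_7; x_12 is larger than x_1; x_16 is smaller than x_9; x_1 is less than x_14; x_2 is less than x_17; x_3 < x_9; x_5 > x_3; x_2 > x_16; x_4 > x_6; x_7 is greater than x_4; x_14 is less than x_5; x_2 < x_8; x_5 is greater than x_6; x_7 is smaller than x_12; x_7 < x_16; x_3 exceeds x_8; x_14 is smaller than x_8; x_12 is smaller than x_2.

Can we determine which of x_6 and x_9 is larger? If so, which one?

x_6 < x_4 and x_4 < x_7 give x_6 < x_7.
With x_7 < x_12: x_6 < x_4 < x_7 < x_12.
Then x_12 < x_2 extends the chain to x_2.
With x_2 < x_8: x_6 < x_4 < x_7 < x_12 < x_2 < x_8.
Then x_8 < x_3 extends the chain to x_3.
With x_3 < x_9: x_6 < x_4 < x_7 < x_12 < x_2 < x_8 < x_3 < x_9.
So x_9 is larger.

x_9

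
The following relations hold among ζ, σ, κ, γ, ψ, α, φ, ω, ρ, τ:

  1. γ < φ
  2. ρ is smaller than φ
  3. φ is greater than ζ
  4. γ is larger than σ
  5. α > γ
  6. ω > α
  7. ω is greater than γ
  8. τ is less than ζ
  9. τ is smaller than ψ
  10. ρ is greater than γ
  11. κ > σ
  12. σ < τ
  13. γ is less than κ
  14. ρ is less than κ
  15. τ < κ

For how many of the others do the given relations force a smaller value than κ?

The elements the relations force below κ are σ, τ, γ, ρ — no chain reaches any other.
That is 4.

4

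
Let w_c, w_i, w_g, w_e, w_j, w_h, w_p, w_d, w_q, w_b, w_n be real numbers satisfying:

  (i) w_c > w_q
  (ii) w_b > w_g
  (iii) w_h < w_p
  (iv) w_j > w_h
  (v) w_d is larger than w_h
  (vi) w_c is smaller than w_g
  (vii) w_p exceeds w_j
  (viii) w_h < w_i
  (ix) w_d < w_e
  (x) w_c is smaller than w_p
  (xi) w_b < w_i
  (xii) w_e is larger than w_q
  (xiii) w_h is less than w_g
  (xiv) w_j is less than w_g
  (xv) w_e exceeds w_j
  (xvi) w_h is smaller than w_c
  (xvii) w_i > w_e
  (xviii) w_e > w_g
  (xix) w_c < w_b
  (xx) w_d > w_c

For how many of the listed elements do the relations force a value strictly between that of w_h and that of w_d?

1

Chaining upward from w_h reaches: w_j, w_c, w_g, w_b, w_p, w_e, w_i.
Chaining downward from w_d reaches: w_q, w_c.
Strictly between w_h and w_d are those in both lists: w_c — 1 element.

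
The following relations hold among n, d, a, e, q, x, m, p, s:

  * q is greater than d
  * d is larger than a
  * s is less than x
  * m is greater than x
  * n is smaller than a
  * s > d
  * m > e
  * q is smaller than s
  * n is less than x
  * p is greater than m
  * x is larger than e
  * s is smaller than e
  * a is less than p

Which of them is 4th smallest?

q

The consecutive relations fix a unique order: n < a < d < q < s < e < x < m < p.
The 4th smallest is q.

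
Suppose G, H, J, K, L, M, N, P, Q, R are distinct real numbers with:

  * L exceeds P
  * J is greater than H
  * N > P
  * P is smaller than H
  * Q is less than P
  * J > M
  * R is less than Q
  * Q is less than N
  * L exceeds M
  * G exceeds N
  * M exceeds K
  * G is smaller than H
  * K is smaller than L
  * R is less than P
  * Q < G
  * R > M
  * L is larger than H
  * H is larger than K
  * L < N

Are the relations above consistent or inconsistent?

Chaining the given relations yields L < N < G < H, so L < H. But one relation states H < L. These cannot both hold.

inconsistent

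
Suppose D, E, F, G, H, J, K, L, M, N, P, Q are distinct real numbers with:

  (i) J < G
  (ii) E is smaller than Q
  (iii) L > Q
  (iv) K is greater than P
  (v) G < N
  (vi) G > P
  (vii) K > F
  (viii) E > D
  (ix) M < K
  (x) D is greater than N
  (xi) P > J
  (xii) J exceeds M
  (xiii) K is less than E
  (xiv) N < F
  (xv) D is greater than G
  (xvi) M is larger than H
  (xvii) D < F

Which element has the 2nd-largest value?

Chaining the given pairs: H < M < J < P < G < N < D < F < K < E < Q < L.
The 2nd largest is Q.

Q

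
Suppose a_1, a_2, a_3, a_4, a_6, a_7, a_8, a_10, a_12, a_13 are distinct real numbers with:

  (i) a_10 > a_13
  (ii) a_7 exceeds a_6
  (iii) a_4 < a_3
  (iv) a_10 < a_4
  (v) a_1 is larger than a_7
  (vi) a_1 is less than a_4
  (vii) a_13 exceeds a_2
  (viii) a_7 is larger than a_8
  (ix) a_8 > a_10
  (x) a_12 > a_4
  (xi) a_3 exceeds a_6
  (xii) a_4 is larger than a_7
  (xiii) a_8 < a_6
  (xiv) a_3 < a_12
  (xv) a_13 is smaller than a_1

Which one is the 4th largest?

Piecing the relations together gives one ordering: a_2 < a_13 < a_10 < a_8 < a_6 < a_7 < a_1 < a_4 < a_3 < a_12.
Counting 4 from the largest end gives a_1.

a_1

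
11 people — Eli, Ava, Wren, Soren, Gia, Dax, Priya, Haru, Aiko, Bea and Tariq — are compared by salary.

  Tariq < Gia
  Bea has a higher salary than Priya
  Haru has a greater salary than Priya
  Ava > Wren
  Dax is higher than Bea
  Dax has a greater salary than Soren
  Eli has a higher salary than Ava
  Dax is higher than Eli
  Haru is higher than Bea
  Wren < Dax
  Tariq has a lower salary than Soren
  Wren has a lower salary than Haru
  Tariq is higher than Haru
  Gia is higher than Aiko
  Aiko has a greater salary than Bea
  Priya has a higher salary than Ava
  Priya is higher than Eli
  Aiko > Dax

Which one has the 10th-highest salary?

Ava

The consecutive relations fix a unique order: Wren < Ava < Eli < Priya < Bea < Haru < Tariq < Soren < Dax < Aiko < Gia.
Counting 10 from the largest end gives Ava.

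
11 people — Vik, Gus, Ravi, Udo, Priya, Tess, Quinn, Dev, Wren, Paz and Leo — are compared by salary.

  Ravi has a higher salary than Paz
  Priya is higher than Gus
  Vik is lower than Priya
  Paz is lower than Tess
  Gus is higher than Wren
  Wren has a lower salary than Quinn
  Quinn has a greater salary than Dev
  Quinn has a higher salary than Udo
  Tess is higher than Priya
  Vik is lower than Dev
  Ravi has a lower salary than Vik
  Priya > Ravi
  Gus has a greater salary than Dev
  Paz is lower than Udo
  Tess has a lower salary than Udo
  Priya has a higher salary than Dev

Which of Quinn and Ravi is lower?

The relevant relations are Ravi < Vik; Vik < Dev; Dev < Gus; Gus < Priya; Priya < Tess; Tess < Udo; Udo < Quinn.
Chaining these gives Ravi < Vik < Dev < Gus < Priya < Tess < Udo < Quinn.
So Ravi < Quinn; Ravi is the lower of the two.

Ravi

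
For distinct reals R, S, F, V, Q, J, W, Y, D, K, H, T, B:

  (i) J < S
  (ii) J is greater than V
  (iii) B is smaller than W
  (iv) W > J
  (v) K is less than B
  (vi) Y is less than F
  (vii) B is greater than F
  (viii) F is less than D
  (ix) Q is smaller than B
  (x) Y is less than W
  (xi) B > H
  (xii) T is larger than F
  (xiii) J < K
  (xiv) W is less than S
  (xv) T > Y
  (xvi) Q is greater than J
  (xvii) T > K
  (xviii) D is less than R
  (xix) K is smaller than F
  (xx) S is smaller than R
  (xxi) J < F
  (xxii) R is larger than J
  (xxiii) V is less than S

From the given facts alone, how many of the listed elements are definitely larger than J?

Directly above J: K, F, Q, W, S, R.
One step further: T, B, D (9 so far).
No other element is forced above J by the given relations, so the count is 9.

9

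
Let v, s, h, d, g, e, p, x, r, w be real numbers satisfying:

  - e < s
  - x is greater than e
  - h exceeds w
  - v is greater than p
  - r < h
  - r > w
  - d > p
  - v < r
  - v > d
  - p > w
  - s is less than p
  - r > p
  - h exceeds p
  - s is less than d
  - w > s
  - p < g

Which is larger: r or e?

Link the given pairs in sequence: e < s; s < w; w < p; p < d; d < v; v < r.
Together: e < s < w < p < d < v < r.
So e < r; r is the larger of the two.

r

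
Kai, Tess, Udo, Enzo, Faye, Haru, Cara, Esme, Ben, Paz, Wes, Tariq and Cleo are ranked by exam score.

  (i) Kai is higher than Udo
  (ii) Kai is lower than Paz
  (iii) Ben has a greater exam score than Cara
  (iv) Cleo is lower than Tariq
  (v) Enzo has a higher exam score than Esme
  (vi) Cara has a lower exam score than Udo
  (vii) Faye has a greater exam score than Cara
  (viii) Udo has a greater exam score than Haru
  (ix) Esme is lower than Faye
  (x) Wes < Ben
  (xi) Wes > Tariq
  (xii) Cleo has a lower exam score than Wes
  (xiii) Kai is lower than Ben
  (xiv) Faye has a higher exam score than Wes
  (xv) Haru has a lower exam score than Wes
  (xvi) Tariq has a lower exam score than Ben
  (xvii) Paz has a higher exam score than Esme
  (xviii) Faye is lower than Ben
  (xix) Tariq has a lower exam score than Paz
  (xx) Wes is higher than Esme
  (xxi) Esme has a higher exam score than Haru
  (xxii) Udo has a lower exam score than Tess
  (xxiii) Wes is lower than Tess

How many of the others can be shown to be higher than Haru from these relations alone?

9

From Haru the given relations immediately reach Esme, Udo, Wes.
From those, Kai, Paz, Tess, Faye, Enzo, Ben — 9 in total.
Nothing else is reachable above Haru; 9 in all.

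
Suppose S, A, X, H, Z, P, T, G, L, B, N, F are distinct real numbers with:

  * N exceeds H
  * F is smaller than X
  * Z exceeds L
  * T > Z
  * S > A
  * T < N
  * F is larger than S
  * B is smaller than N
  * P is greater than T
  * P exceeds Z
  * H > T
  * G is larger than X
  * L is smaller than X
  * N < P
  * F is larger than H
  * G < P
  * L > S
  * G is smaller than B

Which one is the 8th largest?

The consecutive relations fix a unique order: A < S < L < Z < T < H < F < X < G < B < N < P.
The 8th largest is T.

T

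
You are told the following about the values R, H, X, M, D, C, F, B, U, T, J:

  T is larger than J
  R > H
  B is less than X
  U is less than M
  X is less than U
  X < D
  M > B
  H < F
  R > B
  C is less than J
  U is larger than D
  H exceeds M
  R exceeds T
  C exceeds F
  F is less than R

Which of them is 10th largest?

X

The consecutive relations fix a unique order: B < X < D < U < M < H < F < C < J < T < R.
The 10th largest is X.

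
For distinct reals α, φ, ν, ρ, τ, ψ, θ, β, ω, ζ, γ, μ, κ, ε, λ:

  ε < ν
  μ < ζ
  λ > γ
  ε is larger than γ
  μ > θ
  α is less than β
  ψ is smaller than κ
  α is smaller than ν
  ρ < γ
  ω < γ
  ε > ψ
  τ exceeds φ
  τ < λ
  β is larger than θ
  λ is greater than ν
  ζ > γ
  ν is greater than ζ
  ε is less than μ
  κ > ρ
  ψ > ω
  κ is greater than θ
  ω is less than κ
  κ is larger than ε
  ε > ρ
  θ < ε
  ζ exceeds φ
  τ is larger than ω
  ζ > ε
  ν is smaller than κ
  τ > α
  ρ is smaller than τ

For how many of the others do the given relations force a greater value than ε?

The elements the relations force above ε are μ, ζ, ν, κ, λ — no chain reaches any other.
That is 5.

5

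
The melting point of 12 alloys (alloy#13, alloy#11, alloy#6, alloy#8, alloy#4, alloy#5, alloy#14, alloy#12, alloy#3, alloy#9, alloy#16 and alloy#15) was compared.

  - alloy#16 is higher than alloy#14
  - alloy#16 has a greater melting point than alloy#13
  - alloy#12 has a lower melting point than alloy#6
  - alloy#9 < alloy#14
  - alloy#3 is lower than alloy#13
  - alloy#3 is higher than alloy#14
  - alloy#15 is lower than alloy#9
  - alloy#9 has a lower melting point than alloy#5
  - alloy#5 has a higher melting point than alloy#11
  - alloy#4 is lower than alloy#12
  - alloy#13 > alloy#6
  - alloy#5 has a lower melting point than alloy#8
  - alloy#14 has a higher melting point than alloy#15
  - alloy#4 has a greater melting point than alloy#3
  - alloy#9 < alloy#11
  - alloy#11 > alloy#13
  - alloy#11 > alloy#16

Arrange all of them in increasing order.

alloy#15 < alloy#9 < alloy#14 < alloy#3 < alloy#4 < alloy#12 < alloy#6 < alloy#13 < alloy#16 < alloy#11 < alloy#5 < alloy#8

Nothing is placed below alloy#15, so it is least; from there alloy#15 < alloy#9; alloy#9 < alloy#14; alloy#14 < alloy#3; alloy#3 < alloy#4; alloy#4 < alloy#12; alloy#12 < alloy#6; alloy#6 < alloy#13; alloy#13 < alloy#16; alloy#16 < alloy#11; alloy#11 < alloy#5; alloy#5 < alloy#8, each given directly.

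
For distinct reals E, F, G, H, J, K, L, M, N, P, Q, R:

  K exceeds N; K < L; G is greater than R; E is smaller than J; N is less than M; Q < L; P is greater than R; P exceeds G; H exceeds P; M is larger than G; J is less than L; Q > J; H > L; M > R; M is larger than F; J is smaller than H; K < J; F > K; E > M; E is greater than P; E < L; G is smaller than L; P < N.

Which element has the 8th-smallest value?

E

Chaining the given pairs: R < G < P < N < K < F < M < E < J < Q < L < H.
Counting 8 from the smallest end gives E.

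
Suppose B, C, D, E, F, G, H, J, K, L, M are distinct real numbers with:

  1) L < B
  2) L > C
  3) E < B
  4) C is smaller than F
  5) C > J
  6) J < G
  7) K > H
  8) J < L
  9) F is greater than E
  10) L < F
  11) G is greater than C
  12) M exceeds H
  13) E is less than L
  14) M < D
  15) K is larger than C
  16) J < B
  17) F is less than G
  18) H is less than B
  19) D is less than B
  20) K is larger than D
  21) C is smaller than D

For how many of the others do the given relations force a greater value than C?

6

Directly above C: L, F, D, K, G.
One step further: B (6 so far).
Nothing else is reachable above C; 6 in all.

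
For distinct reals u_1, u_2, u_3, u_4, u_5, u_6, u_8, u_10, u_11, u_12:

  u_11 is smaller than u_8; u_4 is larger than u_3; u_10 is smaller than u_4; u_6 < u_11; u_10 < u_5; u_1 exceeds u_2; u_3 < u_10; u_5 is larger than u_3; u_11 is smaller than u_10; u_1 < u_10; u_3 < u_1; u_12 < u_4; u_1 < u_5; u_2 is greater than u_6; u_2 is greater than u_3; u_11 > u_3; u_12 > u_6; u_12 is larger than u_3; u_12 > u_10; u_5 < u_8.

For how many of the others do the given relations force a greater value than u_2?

6

The elements the relations force above u_2 are u_1, u_10, u_5, u_12, u_8, u_4 — no chain reaches any other.
That is 6.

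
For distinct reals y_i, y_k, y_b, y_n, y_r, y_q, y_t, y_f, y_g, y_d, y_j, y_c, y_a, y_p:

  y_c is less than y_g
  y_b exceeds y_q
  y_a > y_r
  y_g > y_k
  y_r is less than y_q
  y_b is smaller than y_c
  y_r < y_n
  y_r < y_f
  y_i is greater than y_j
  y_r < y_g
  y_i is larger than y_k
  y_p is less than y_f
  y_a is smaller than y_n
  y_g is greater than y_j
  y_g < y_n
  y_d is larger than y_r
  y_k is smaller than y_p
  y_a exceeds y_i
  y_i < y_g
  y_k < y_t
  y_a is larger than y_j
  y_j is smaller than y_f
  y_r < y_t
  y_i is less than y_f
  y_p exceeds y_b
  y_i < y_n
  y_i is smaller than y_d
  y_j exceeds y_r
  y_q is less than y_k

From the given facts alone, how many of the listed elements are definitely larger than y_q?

11

Directly above y_q: y_k, y_b.
One step further: y_c, y_i, y_p, y_g, y_t (7 so far).
One step further: y_a, y_d, y_f, y_n (11 so far).
No other element is forced above y_q by the given relations, so the count is 11.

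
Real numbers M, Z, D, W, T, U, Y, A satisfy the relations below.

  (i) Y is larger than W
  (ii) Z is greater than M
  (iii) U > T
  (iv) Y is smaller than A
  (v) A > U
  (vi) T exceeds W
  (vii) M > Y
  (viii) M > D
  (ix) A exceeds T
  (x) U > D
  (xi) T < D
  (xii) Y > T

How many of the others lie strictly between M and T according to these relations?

2

Chaining upward from T reaches: D, U, Y, A, Z.
Chaining downward from M reaches: W, D, Y.
Strictly between T and M are those in both lists: D, Y — 2 elements.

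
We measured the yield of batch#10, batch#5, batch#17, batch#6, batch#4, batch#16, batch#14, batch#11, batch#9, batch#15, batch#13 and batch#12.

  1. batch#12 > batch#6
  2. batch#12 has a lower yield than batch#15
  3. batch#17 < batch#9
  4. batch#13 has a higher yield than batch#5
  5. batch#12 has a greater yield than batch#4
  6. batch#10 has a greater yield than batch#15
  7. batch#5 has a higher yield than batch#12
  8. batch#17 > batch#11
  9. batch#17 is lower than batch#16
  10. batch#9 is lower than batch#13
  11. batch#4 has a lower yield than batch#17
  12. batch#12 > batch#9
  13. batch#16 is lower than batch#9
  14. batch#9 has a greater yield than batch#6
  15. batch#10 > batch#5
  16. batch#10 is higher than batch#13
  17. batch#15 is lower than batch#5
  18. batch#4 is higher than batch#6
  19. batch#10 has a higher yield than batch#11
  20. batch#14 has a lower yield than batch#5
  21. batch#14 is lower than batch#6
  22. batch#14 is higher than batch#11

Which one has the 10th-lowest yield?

batch#5

Piecing the relations together gives one ordering: batch#11 < batch#14 < batch#6 < batch#4 < batch#17 < batch#16 < batch#9 < batch#12 < batch#15 < batch#5 < batch#13 < batch#10.
Counting 10 from the smallest end gives batch#5.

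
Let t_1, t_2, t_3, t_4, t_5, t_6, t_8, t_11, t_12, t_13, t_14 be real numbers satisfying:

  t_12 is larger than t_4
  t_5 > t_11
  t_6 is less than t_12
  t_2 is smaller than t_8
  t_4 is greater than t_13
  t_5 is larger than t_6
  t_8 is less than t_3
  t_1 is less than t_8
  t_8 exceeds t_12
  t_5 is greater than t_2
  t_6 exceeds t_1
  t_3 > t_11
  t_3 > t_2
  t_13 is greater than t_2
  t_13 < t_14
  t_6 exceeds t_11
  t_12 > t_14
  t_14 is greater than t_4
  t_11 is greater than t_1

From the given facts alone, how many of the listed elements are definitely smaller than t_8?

Directly below t_8: t_1, t_2, t_12.
One step further: t_4, t_14, t_6 (6 so far).
One step further: t_13, t_11 (8 so far).
No other element is forced below t_8 by the given relations, so the count is 8.

8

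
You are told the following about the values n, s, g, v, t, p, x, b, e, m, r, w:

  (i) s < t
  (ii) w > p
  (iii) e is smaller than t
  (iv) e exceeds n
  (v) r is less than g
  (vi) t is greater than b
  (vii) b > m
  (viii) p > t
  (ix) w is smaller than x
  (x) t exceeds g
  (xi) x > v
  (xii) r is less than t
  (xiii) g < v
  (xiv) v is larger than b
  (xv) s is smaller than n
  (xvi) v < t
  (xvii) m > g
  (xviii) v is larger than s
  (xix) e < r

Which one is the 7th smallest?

The consecutive relations fix a unique order: s < n < e < r < g < m < b < v < t < p < w < x.
Counting 7 from the smallest end gives b.

b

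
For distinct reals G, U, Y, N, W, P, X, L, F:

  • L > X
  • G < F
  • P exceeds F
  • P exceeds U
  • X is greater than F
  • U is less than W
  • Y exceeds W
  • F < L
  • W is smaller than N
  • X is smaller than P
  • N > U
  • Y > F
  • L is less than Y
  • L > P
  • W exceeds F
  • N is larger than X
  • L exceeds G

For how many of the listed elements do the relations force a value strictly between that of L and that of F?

Chaining upward from F reaches: X, P, W, Y, N.
Chaining downward from L reaches: U, G, X, P.
Strictly between F and L are those in both lists: X, P — 2 elements.

2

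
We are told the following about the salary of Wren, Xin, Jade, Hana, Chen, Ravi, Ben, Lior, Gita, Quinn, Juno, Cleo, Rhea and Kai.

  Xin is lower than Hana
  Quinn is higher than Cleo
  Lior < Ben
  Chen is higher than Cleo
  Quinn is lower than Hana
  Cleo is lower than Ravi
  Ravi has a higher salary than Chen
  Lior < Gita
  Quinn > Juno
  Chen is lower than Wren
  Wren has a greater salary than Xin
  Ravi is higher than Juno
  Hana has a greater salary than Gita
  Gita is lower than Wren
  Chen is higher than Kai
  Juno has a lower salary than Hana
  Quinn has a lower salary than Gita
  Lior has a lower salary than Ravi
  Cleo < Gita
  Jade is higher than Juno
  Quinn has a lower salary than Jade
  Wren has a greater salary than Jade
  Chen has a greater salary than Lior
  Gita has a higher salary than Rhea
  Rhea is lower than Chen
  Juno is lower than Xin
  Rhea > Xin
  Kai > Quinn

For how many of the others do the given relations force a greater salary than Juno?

Directly above Juno: Quinn, Xin, Ravi, Jade, Hana.
One step further: Kai, Rhea, Gita, Wren (9 so far).
One step further: Chen (10 so far).
No other element is forced above Juno by the given relations, so the count is 10.

10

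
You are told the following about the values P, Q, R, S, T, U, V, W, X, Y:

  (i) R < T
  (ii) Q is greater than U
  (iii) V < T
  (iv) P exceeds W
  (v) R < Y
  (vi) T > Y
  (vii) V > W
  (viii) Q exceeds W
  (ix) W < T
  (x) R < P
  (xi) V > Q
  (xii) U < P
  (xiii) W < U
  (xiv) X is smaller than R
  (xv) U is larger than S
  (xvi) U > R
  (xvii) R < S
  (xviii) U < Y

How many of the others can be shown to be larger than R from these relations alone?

The elements the relations force above R are S, U, Q, Y, P, V, T — no chain reaches any other.
That is 7.

7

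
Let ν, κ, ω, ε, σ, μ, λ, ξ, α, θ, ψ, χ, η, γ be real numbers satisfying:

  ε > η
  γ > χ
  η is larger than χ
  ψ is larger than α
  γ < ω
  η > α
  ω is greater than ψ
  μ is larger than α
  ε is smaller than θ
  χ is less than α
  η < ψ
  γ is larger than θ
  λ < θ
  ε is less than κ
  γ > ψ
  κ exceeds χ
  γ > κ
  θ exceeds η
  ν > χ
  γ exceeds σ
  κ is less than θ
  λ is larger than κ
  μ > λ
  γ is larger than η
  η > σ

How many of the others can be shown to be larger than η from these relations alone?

Directly above η: ε, ψ, θ, γ.
One step further: κ, ω (6 so far).
One step further: λ (7 so far).
One step further: μ (8 so far).
No other element is forced above η by the given relations, so the count is 8.

8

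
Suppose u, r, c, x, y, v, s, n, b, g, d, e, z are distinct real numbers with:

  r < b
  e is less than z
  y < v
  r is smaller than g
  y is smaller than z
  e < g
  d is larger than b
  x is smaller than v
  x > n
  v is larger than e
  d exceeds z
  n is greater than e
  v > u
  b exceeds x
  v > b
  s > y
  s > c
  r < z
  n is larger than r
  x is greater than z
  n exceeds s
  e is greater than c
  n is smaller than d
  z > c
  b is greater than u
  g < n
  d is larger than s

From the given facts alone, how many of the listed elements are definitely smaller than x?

The elements the relations force below x are r, c, e, y, s, g, z, n — no chain reaches any other.
That is 8.

8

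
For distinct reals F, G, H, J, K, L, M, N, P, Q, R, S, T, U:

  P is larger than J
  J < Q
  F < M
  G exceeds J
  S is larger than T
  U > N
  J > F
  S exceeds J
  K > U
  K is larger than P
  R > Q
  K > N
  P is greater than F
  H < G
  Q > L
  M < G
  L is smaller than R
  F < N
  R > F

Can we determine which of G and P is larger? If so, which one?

Following every chain through P: above P we get K; below P we get F, J.
G is not reached, and no chain runs the other way from G to P.
So the given relations leave the order of P and G undetermined.

undetermined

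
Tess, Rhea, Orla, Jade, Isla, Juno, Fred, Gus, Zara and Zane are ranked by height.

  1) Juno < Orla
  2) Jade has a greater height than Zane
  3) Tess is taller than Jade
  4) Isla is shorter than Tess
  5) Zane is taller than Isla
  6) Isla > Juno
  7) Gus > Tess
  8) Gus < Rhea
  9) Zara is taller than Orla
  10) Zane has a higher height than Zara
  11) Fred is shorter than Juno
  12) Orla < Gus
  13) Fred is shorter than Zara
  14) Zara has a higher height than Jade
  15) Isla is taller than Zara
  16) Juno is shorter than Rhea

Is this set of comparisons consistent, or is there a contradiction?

inconsistent

Chaining the given relations yields Zara < Isla < Zane < Jade, so Zara < Jade. But one relation states Jade < Zara. These cannot both hold.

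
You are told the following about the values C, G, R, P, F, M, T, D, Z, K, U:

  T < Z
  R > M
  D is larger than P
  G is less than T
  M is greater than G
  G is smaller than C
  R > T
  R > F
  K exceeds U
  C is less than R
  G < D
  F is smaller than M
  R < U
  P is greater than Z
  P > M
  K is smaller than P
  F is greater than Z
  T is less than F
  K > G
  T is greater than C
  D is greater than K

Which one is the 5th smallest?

The consecutive relations fix a unique order: G < C < T < Z < F < M < R < U < K < P < D.
Counting 5 from the smallest end gives F.

F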